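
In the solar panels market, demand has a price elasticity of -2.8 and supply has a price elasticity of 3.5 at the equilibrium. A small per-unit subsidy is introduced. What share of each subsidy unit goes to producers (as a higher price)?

For a small subsidy around the equilibrium, the benefit split depends on the relative slopes, which at a point are proportional to the elasticities.
Buyer share = εs/(εs + |εd|) = 3.5/(3.5 + 2.8) = 5/9; seller share = |εd|/(εs + |εd|) = 4/9.
So producers capture 4/9 of the subsidy.

Producer share = 4/9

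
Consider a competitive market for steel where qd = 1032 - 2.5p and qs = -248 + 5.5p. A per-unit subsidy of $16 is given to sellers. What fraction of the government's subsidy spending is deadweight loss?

DWL / government spending = 55/2638

Pre-subsidy: 1032 - 2.5p = -248 + 5.5p gives p* = 160, q* = 632.
With the subsidy, sellers receive ps = pb + 16 for each unit, where pb is the price buyers pay.
Supply in terms of pb becomes qs = -248 + 5.5(pb + 16) = -160 + 5.5pb. Setting this equal to demand: 1032 - 2.5pb = -160 + 5.5pb, so pb = 149.
Sellers receive ps = 149 + 16 = 165; q' = 1032 − 2.5·149 = 659.5.
ΔCS = ½(632 + 659.5)(160 − 149) = 7103.25; ΔPS = ½(632 + 659.5)(165 − 160) = 3228.75.
Government spending = 16 × 659.5 = 10552.
DWL = ½ × 16 × (659.5 − 632) = 220; fraction = 220 / 10552 = 55/2638.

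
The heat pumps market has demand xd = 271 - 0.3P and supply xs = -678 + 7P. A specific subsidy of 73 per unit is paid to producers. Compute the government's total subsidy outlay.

Pre-subsidy: 271 - 0.3P = -678 + 7P gives P* = 130, x* = 232.
With the subsidy, sellers receive Ps = Pb + 73 for each unit, where Pb is the price buyers pay.
Supply in terms of Pb becomes xs = -678 + 7(Pb + 73) = -167 + 7Pb. Setting this equal to demand: 271 - 0.3Pb = -167 + 7Pb, so Pb = 60.
Sellers receive Ps = 60 + 73 = 133; x' = 271 − 0.3·60 = 253.
Government outlay = subsidy × quantity = 73 × 253 = 18469.

Government cost = 18469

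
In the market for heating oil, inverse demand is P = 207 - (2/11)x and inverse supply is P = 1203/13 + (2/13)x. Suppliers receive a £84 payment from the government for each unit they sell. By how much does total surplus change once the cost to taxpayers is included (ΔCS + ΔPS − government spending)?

Net change in total surplus = -£10510.5

Pre-subsidy: 207 - (2/11)x = 1203/13 + (2/13)x gives x* = 341 and P* = 145.
With the subsidy, sellers receive Ps = Pb + 84 for each unit, where Pb is the price buyers pay.
On the curves, Pb = 207 - (2/11)x and Ps = 1203/13 + (2/13)x; the wedge Ps − Pb = 84 gives 1203/13 + (2/13)x − (207 - (2/11)x) = 84, so x' = 591.25.
Then Pb = 207 − (2/11)·591.25 = 99.5 and Ps = 1203/13 + (2/13)·591.25 = 183.5.
ΔCS = ½(341 + 591.25)(145 − 99.5) = 21208.6875; ΔPS = ½(341 + 591.25)(183.5 − 145) = 17945.8125.
Government spending = 84 × 591.25 = 49665.
Net change = 21208.6875 + 17945.8125 − 49665 = -10510.5. The loss equals the DWL triangle ½·84·250.25.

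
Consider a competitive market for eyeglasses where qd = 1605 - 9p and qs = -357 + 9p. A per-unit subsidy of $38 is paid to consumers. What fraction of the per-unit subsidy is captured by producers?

Producer share = 0.5

Pre-subsidy: 1605 - 9p = -357 + 9p gives p* = 109, q* = 624.
With the rebate, buyers effectively pay pb = ps − 38, where ps is the price sellers receive.
Demand in terms of ps becomes qd = 1605 − 9(ps − 38) = 1947 - 9ps. Setting this equal to supply: 1947 - 9ps = -357 + 9ps, so ps = 128.
Buyers pay pb = 128 − 38 = 90; q' = -357 + 9·128 = 795.
Buyers' price falls by p* − pb = 109 − 90 = 19; sellers' price rises by ps − p* = 128 − 109 = 19.
So producers capture 19/38 = 0.5 of each unit of subsidy.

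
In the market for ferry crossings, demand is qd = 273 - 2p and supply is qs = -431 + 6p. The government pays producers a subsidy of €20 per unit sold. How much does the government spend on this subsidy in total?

Pre-subsidy: 273 - 2p = -431 + 6p gives p* = 88, q* = 97.
With the subsidy, sellers receive ps = pb + 20 for each unit, where pb is the price buyers pay.
Supply in terms of pb becomes qs = -431 + 6(pb + 20) = -311 + 6pb. Setting this equal to demand: 273 - 2pb = -311 + 6pb, so pb = 73.
Sellers receive ps = 73 + 20 = 93; q' = 273 − 2·73 = 127.
Government outlay = subsidy × quantity = 20 × 127 = 2540.

Government cost = €2540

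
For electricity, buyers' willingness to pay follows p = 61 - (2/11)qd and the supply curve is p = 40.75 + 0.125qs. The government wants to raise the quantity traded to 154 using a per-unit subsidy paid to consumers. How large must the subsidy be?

At q = 154, from the demand curve buyers pay pb = 61 − (2/11)·154 = 33; from the supply curve sellers need ps = 40.75 + 0.125·154 = 60.
The subsidy must fill the gap: s = ps − pb = 60 − 33 = 27.

Required subsidy s = 27 per unit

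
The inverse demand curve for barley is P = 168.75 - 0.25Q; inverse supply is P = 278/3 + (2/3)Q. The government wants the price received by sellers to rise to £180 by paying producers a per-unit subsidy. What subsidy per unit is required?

Required subsidy s = £44 per unit

At a seller price of 180, quantity supplied is -139 + 1.5·180 = 131.
Buyers absorb 131 only when they pay Pb = 168.75 − 0.25·131 = 136.
s = Ps − Pb = 180 − 136 = 44.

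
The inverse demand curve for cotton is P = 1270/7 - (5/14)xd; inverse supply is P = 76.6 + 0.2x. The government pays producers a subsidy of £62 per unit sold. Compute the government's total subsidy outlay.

Pre-subsidy: 1270/7 - (5/14)x = 76.6 + 0.2x gives x* = 2446/13 and P* = 1485/13.
With the subsidy, sellers receive Ps = Pb + 62 for each unit, where Pb is the price buyers pay.
On the curves, Pb = 1270/7 - (5/14)x and Ps = 76.6 + 0.2x; the wedge Ps − Pb = 62 gives 76.6 + 0.2x − (1270/7 - (5/14)x) = 62, so x' = 11678/39.
Then Pb = 1270/7 − (5/14)·(11678/39) = 2905/39 and Ps = 76.6 + 0.2·(11678/39) = 5323/39.
Government outlay = subsidy × quantity = 62 × 11678/39 = 724036/39.

Government cost = 724036/39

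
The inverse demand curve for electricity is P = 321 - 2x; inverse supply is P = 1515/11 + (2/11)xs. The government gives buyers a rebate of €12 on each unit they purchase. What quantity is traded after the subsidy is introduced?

x' = 89.5

Pre-subsidy: 321 - 2x = 1515/11 + (2/11)x gives x* = 84 and P* = 153.
With the rebate, buyers effectively pay Pb = Ps − 12, where Ps is the price sellers receive.
On the curves, Pb = 321 - 2x and Ps = 1515/11 + (2/11)x; the wedge Ps − Pb = 12 gives 1515/11 + (2/11)x − (321 - 2x) = 12, so x' = 89.5.
Then Pb = 321 − 2·89.5 = 142 and Ps = 1515/11 + (2/11)·89.5 = 154.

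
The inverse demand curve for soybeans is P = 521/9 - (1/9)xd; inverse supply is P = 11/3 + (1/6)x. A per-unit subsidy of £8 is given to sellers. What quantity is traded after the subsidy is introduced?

x' = 224

Pre-subsidy: 521/9 - (1/9)x = 11/3 + (1/6)x gives x* = 195.2 and P* = 36.2.
With the subsidy, sellers receive Ps = Pb + 8 for each unit, where Pb is the price buyers pay.
On the curves, Pb = 521/9 - (1/9)x and Ps = 11/3 + (1/6)x; the wedge Ps − Pb = 8 gives 11/3 + (1/6)x − (521/9 - (1/9)x) = 8, so x' = 224.
Then Pb = 521/9 − (1/9)·224 = 33 and Ps = 11/3 + (1/6)·224 = 41.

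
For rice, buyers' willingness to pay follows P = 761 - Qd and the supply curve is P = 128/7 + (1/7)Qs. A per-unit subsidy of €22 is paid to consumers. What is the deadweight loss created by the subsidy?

Deadweight loss = €211.75

Pre-subsidy: 761 - Q = 128/7 + (1/7)Q gives Q* = 649.875 and P* = 111.125.
With the rebate, buyers effectively pay Pb = Ps − 22, where Ps is the price sellers receive.
On the curves, Pb = 761 - Q and Ps = 128/7 + (1/7)Q; the wedge Ps − Pb = 22 gives 128/7 + (1/7)Q − (761 - Q) = 22, so Q' = 669.125.
Then Pb = 761 − 1·669.125 = 91.875 and Ps = 128/7 + (1/7)·669.125 = 113.875.
The subsidy expands output by 669.125 − 649.875 = 19.25 past the efficient level; on those units the gap between marginal cost and willingness to pay runs from 0 up to 22.
DWL = ½ × 22 × 19.25 = 211.75.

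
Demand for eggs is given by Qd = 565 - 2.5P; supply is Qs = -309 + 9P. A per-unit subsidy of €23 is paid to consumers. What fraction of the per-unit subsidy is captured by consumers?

Consumer share = 18/23

Pre-subsidy: 565 - 2.5P = -309 + 9P gives P* = 76, Q* = 375.
With the rebate, buyers effectively pay Pb = Ps − 23, where Ps is the price sellers receive.
Demand in terms of Ps becomes Qd = 565 − 2.5(Ps − 23) = 622.5 - 2.5Ps. Setting this equal to supply: 622.5 - 2.5Ps = -309 + 9Ps, so Ps = 81.
Buyers pay Pb = 81 − 23 = 58; Q' = -309 + 9·81 = 420.
Buyers' price falls by P* − Pb = 76 − 58 = 18; sellers' price rises by Ps − P* = 81 − 76 = 5.
So consumers capture 18/23 = 18/23 of each unit of subsidy.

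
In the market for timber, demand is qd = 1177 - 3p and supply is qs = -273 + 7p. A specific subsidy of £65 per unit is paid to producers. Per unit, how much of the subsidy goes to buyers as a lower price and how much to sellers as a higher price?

Buyers gain £45.5 per unit; sellers gain £19.5 per unit

Pre-subsidy: 1177 - 3p = -273 + 7p gives p* = 145, q* = 742.
With the subsidy, sellers receive ps = pb + 65 for each unit, where pb is the price buyers pay.
Supply in terms of pb becomes qs = -273 + 7(pb + 65) = 182 + 7pb. Setting this equal to demand: 1177 - 3pb = 182 + 7pb, so pb = 99.5.
Sellers receive ps = 99.5 + 65 = 164.5; q' = 1177 − 3·99.5 = 878.5.
Buyers' price falls by p* − pb = 145 − 99.5 = 45.5; sellers' price rises by ps − p* = 164.5 − 145 = 19.5.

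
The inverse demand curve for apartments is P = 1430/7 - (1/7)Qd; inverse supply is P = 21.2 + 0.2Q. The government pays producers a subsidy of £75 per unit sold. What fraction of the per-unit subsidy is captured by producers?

Producer share = 7/12

Pre-subsidy: 1430/7 - (1/7)Q = 21.2 + 0.2Q gives Q* = 534 and P* = 128.
With the subsidy, sellers receive Ps = Pb + 75 for each unit, where Pb is the price buyers pay.
On the curves, Pb = 1430/7 - (1/7)Q and Ps = 21.2 + 0.2Q; the wedge Ps − Pb = 75 gives 21.2 + 0.2Q − (1430/7 - (1/7)Q) = 75, so Q' = 752.75.
Then Pb = 1430/7 − (1/7)·752.75 = 96.75 and Ps = 21.2 + 0.2·752.75 = 171.75.
Buyers' price falls by P* − Pb = 128 − 96.75 = 31.25; sellers' price rises by Ps − P* = 171.75 − 128 = 43.75.
So producers capture 43.75/75 = 7/12 of each unit of subsidy.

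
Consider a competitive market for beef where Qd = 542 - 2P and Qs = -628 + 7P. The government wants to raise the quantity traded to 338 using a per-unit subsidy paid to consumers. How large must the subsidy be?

At Q = 338, invert demand for the buyer price: Pb = (542 − 338)/2 = 102; invert supply for the seller price: Ps = (338 − (-628))/7 = 138.
The subsidy must fill the gap: s = Ps − Pb = 138 − 102 = 36.

Required subsidy s = 36 per unit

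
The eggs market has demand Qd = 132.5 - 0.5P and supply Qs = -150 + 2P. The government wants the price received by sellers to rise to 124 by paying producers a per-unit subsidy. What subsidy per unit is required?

At a seller price of 124, quantity supplied is -150 + 2·124 = 98.
Buyers absorb 98 only when they pay Pb with 132.5 − 0.5·Pb = 98, i.e. Pb = 69.
s = Ps − Pb = 124 − 69 = 55.

Required subsidy s = 55 per unit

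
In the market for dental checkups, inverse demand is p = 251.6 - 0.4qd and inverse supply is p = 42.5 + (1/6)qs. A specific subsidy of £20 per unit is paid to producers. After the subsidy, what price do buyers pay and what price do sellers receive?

Pre-subsidy: 251.6 - 0.4q = 42.5 + (1/6)q gives q* = 369 and p* = 104.
With the subsidy, sellers receive ps = pb + 20 for each unit, where pb is the price buyers pay.
On the curves, pb = 251.6 - 0.4q and ps = 42.5 + (1/6)q; the wedge ps − pb = 20 gives 42.5 + (1/6)q − (251.6 - 0.4q) = 20, so q' = 6873/17.
Then pb = 251.6 − 0.4·(6873/17) = 1528/17 and ps = 42.5 + (1/6)·(6873/17) = 1868/17.

Buyers pay 1528/17; sellers receive 1868/17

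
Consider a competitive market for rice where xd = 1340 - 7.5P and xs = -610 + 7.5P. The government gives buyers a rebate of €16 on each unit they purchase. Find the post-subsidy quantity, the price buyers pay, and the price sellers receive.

Pre-subsidy: 1340 - 7.5P = -610 + 7.5P gives P* = 130, x* = 365.
With the rebate, buyers effectively pay Pb = Ps − 16, where Ps is the price sellers receive.
Demand in terms of Ps becomes xd = 1340 − 7.5(Ps − 16) = 1460 - 7.5Ps. Setting this equal to supply: 1460 - 7.5Ps = -610 + 7.5Ps, so Ps = 138.
Buyers pay Pb = 138 − 16 = 122; x' = -610 + 7.5·138 = 425.

x' = 425; buyers pay €122; sellers receive €138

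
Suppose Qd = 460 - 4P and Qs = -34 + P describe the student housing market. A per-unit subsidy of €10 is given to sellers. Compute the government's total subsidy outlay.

Government cost = €728

Pre-subsidy: 460 - 4P = -34 + P gives P* = 98.8, Q* = 64.8.
With the subsidy, sellers receive Ps = Pb + 10 for each unit, where Pb is the price buyers pay.
Supply in terms of Pb becomes Qs = -34 + 1(Pb + 10) = -24 + Pb. Setting this equal to demand: 460 - 4Pb = -24 + Pb, so Pb = 96.8.
Sellers receive Ps = 96.8 + 10 = 106.8; Q' = 460 − 4·96.8 = 72.8.
Government outlay = subsidy × quantity = 10 × 72.8 = 728.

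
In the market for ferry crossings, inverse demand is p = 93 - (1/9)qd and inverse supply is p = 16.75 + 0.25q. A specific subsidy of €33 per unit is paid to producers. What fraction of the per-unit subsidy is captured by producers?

Producer share = 9/13

Pre-subsidy: 93 - (1/9)q = 16.75 + 0.25q gives q* = 2745/13 and p* = 904/13.
With the subsidy, sellers receive ps = pb + 33 for each unit, where pb is the price buyers pay.
On the curves, pb = 93 - (1/9)q and ps = 16.75 + 0.25q; the wedge ps − pb = 33 gives 16.75 + 0.25q − (93 - (1/9)q) = 33, so q' = 3933/13.
Then pb = 93 − (1/9)·(3933/13) = 772/13 and ps = 16.75 + 0.25·(3933/13) = 1201/13.
Buyers' price falls by p* − pb = 904/13 − 772/13 = 132/13; sellers' price rises by ps − p* = 1201/13 − 904/13 = 297/13.
So producers capture (297/13)/33 = 9/13 of each unit of subsidy.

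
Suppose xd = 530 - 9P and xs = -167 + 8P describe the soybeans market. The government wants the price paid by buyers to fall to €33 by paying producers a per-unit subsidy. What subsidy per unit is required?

Required subsidy s = €17 per unit

At a buyer price of 33, quantity demanded is 530 − 9·33 = 233.
Sellers supply 233 only when they receive Ps with -167 + 8·Ps = 233, i.e. Ps = 50.
s = Ps − Pb = 50 − 33 = 17.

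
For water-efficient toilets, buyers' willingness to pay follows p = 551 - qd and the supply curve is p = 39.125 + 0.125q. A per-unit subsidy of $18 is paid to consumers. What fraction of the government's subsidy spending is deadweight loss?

Pre-subsidy: 551 - q = 39.125 + 0.125q gives q* = 455 and p* = 96.
With the rebate, buyers effectively pay pb = ps − 18, where ps is the price sellers receive.
On the curves, pb = 551 - q and ps = 39.125 + 0.125q; the wedge ps − pb = 18 gives 39.125 + 0.125q − (551 - q) = 18, so q' = 471.
Then pb = 551 − 1·471 = 80 and ps = 39.125 + 0.125·471 = 98.
ΔCS = ½(455 + 471)(96 − 80) = 7408; ΔPS = ½(455 + 471)(98 − 96) = 926.
Government spending = 18 × 471 = 8478.
DWL = ½ × 18 × (471 − 455) = 144; fraction = 144 / 8478 = 8/471.

DWL / government spending = 8/471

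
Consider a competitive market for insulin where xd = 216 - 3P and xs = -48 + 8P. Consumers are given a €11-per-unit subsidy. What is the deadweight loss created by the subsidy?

Pre-subsidy: 216 - 3P = -48 + 8P gives P* = 24, x* = 144.
With the rebate, buyers effectively pay Pb = Ps − 11, where Ps is the price sellers receive.
Demand in terms of Ps becomes xd = 216 − 3(Ps − 11) = 249 - 3Ps. Setting this equal to supply: 249 - 3Ps = -48 + 8Ps, so Ps = 27.
Buyers pay Pb = 27 − 11 = 16; x' = -48 + 8·27 = 168.
The subsidy expands output by 168 − 144 = 24 past the efficient level; on those units the gap between marginal cost and willingness to pay runs from 0 up to 11.
DWL = ½ × 11 × 24 = 132.

Deadweight loss = €132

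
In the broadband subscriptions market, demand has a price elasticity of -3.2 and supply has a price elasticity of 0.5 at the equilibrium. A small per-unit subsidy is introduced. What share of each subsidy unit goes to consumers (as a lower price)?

Consumer share = 5/37

For a small subsidy around the equilibrium, the benefit split depends on the relative slopes, which at a point are proportional to the elasticities.
Buyer share = εs/(εs + |εd|) = 0.5/(0.5 + 3.2) = 5/37; seller share = |εd|/(εs + |εd|) = 32/37.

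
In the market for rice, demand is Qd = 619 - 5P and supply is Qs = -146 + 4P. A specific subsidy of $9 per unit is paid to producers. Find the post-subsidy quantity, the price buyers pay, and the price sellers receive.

Pre-subsidy: 619 - 5P = -146 + 4P gives P* = 85, Q* = 194.
With the subsidy, sellers receive Ps = Pb + 9 for each unit, where Pb is the price buyers pay.
Supply in terms of Pb becomes Qs = -146 + 4(Pb + 9) = -110 + 4Pb. Setting this equal to demand: 619 - 5Pb = -110 + 4Pb, so Pb = 81.
Sellers receive Ps = 81 + 9 = 90; Q' = 619 − 5·81 = 214.

Q' = 214; buyers pay $81; sellers receive $90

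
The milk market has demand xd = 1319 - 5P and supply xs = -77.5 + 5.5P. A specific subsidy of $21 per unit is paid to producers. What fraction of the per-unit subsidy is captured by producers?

Producer share = 10/21

Pre-subsidy: 1319 - 5P = -77.5 + 5.5P gives P* = 133, x* = 654.
With the subsidy, sellers receive Ps = Pb + 21 for each unit, where Pb is the price buyers pay.
Supply in terms of Pb becomes xs = -77.5 + 5.5(Pb + 21) = 38 + 5.5Pb. Setting this equal to demand: 1319 - 5Pb = 38 + 5.5Pb, so Pb = 122.
Sellers receive Ps = 122 + 21 = 143; x' = 1319 − 5·122 = 709.
Buyers' price falls by P* − Pb = 133 − 122 = 11; sellers' price rises by Ps − P* = 143 − 133 = 10.
So producers capture 10/21 = 10/21 of each unit of subsidy.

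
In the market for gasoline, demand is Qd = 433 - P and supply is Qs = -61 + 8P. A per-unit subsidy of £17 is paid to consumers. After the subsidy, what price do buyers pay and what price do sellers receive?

Buyers pay 358/9; sellers receive 511/9

Pre-subsidy: 433 - P = -61 + 8P gives P* = 494/9, Q* = 3403/9.
With the rebate, buyers effectively pay Pb = Ps − 17, where Ps is the price sellers receive.
Demand in terms of Ps becomes Qd = 433 − 1(Ps − 17) = 450 - Ps. Setting this equal to supply: 450 - Ps = -61 + 8Ps, so Ps = 511/9.
Buyers pay Pb = 511/9 − 17 = 358/9; Q' = -61 + 8·(511/9) = 3539/9.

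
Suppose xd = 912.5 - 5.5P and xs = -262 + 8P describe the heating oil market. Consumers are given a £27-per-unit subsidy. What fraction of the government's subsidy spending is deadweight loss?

Pre-subsidy: 912.5 - 5.5P = -262 + 8P gives P* = 87, x* = 434.
With the rebate, buyers effectively pay Pb = Ps − 27, where Ps is the price sellers receive.
Demand in terms of Ps becomes xd = 912.5 − 5.5(Ps − 27) = 1061 - 5.5Ps. Setting this equal to supply: 1061 - 5.5Ps = -262 + 8Ps, so Ps = 98.
Buyers pay Pb = 98 − 27 = 71; x' = -262 + 8·98 = 522.
ΔCS = ½(434 + 522)(87 − 71) = 7648; ΔPS = ½(434 + 522)(98 − 87) = 5258.
Government spending = 27 × 522 = 14094.
DWL = ½ × 27 × (522 − 434) = 1188; fraction = 1188 / 14094 = 22/261.

DWL / government spending = 22/261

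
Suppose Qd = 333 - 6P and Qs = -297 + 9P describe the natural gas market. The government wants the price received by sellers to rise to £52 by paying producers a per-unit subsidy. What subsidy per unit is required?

Required subsidy s = £25 per unit

At a seller price of 52, quantity supplied is -297 + 9·52 = 171.
Buyers absorb 171 only when they pay Pb with 333 − 6·Pb = 171, i.e. Pb = 27.
s = Ps − Pb = 52 − 27 = 25.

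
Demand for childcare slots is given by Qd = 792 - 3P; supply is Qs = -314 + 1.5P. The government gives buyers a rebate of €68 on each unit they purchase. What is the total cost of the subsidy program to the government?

Government cost = 25024/3

Pre-subsidy: 792 - 3P = -314 + 1.5P gives P* = 2212/9, Q* = 164/3.
With the rebate, buyers effectively pay Pb = Ps − 68, where Ps is the price sellers receive.
Demand in terms of Ps becomes Qd = 792 − 3(Ps − 68) = 996 - 3Ps. Setting this equal to supply: 996 - 3Ps = -314 + 1.5Ps, so Ps = 2620/9.
Buyers pay Pb = 2620/9 − 68 = 2008/9; Q' = -314 + 1.5·(2620/9) = 368/3.
Government outlay = subsidy × quantity = 68 × 368/3 = 25024/3.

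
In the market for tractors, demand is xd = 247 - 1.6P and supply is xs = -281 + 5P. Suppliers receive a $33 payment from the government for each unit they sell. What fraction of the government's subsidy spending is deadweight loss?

DWL / government spending = 20/159

Pre-subsidy: 247 - 1.6P = -281 + 5P gives P* = 80, x* = 119.
With the subsidy, sellers receive Ps = Pb + 33 for each unit, where Pb is the price buyers pay.
Supply in terms of Pb becomes xs = -281 + 5(Pb + 33) = -116 + 5Pb. Setting this equal to demand: 247 - 1.6Pb = -116 + 5Pb, so Pb = 55.
Sellers receive Ps = 55 + 33 = 88; x' = 247 − 1.6·55 = 159.
ΔCS = ½(119 + 159)(80 − 55) = 3475; ΔPS = ½(119 + 159)(88 − 80) = 1112.
Government spending = 33 × 159 = 5247.
DWL = ½ × 33 × (159 − 119) = 660; fraction = 660 / 5247 = 20/159.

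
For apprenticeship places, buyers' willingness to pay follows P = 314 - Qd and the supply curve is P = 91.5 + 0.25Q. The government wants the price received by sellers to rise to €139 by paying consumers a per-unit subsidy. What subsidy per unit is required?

Required subsidy s = €15 per unit

At a seller price of 139, quantity supplied is -366 + 4·139 = 190.
Buyers absorb 190 only when they pay Pb = 314 − 1·190 = 124.
s = Ps − Pb = 139 − 124 = 15.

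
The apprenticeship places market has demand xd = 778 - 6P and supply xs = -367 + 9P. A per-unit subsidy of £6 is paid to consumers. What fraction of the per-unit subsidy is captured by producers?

Pre-subsidy: 778 - 6P = -367 + 9P gives P* = 229/3, x* = 320.
With the rebate, buyers effectively pay Pb = Ps − 6, where Ps is the price sellers receive.
Demand in terms of Ps becomes xd = 778 − 6(Ps − 6) = 814 - 6Ps. Setting this equal to supply: 814 - 6Ps = -367 + 9Ps, so Ps = 1181/15.
Buyers pay Pb = 1181/15 − 6 = 1091/15; x' = -367 + 9·(1181/15) = 341.6.
Buyers' price falls by P* − Pb = 229/3 − 1091/15 = 3.6; sellers' price rises by Ps − P* = 1181/15 − 229/3 = 2.4.
So producers capture 2.4/6 = 0.4 of each unit of subsidy.

Producer share = 0.4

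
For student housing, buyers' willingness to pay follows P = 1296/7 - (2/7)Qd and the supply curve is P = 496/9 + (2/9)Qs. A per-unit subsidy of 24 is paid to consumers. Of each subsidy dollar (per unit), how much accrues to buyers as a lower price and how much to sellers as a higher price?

Pre-subsidy: 1296/7 - (2/7)Q = 496/9 + (2/9)Q gives Q* = 256 and P* = 112.
With the rebate, buyers effectively pay Pb = Ps − 24, where Ps is the price sellers receive.
On the curves, Pb = 1296/7 - (2/7)Q and Ps = 496/9 + (2/9)Q; the wedge Ps − Pb = 24 gives 496/9 + (2/9)Q − (1296/7 - (2/7)Q) = 24, so Q' = 303.25.
Then Pb = 1296/7 − (2/7)·303.25 = 98.5 and Ps = 496/9 + (2/9)·303.25 = 122.5.
Buyers' price falls by P* − Pb = 112 − 98.5 = 13.5; sellers' price rises by Ps − P* = 122.5 − 112 = 10.5.

Buyers gain 13.5 per unit; sellers gain 10.5 per unit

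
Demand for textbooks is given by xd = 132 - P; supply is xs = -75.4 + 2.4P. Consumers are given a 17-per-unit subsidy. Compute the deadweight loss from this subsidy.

Deadweight loss = 102

Pre-subsidy: 132 - P = -75.4 + 2.4P gives P* = 61, x* = 71.
With the rebate, buyers effectively pay Pb = Ps − 17, where Ps is the price sellers receive.
Demand in terms of Ps becomes xd = 132 − 1(Ps − 17) = 149 - Ps. Setting this equal to supply: 149 - Ps = -75.4 + 2.4Ps, so Ps = 66.
Buyers pay Pb = 66 − 17 = 49; x' = -75.4 + 2.4·66 = 83.
The subsidy expands output by 83 − 71 = 12 past the efficient level; on those units the gap between marginal cost and willingness to pay runs from 0 up to 17.
DWL = ½ × 17 × 12 = 102.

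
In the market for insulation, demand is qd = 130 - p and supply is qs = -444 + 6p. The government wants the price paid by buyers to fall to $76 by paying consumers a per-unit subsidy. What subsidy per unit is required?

At a buyer price of 76, quantity demanded is 130 − 1·76 = 54.
Sellers supply 54 only when they receive ps with -444 + 6·ps = 54, i.e. ps = 83.
s = ps − pb = 83 − 76 = 7.

Required subsidy s = $7 per unit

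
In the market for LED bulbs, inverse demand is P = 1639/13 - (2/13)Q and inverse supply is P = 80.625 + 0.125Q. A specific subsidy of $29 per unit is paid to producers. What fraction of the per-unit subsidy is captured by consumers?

Consumer share = 16/29

Pre-subsidy: 1639/13 - (2/13)Q = 80.625 + 0.125Q gives Q* = 163 and P* = 101.
With the subsidy, sellers receive Ps = Pb + 29 for each unit, where Pb is the price buyers pay.
On the curves, Pb = 1639/13 - (2/13)Q and Ps = 80.625 + 0.125Q; the wedge Ps − Pb = 29 gives 80.625 + 0.125Q − (1639/13 - (2/13)Q) = 29, so Q' = 267.
Then Pb = 1639/13 − (2/13)·267 = 85 and Ps = 80.625 + 0.125·267 = 114.
Buyers' price falls by P* − Pb = 101 − 85 = 16; sellers' price rises by Ps − P* = 114 − 101 = 13.
So consumers capture 16/29 = 16/29 of each unit of subsidy.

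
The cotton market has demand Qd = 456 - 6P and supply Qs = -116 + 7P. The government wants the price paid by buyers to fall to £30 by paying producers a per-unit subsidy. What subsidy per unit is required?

At a buyer price of 30, quantity demanded is 456 − 6·30 = 276.
Sellers supply 276 only when they receive Ps with -116 + 7·Ps = 276, i.e. Ps = 56.
s = Ps − Pb = 56 − 30 = 26.

Required subsidy s = £26 per unit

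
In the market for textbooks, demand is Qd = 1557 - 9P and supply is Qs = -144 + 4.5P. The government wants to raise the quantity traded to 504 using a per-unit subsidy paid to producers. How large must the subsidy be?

Required subsidy s = 27 per unit

At Q = 504, invert demand for the buyer price: Pb = (1557 − 504)/9 = 117; invert supply for the seller price: Ps = (504 − (-144))/4.5 = 144.
The subsidy must fill the gap: s = Ps − Pb = 144 − 117 = 27.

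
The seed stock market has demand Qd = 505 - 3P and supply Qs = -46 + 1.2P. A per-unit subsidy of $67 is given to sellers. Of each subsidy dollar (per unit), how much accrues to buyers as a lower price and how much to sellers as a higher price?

Buyers gain 134/7 per unit; sellers gain 335/7 per unit

Pre-subsidy: 505 - 3P = -46 + 1.2P gives P* = 2755/21, Q* = 780/7.
With the subsidy, sellers receive Ps = Pb + 67 for each unit, where Pb is the price buyers pay.
Supply in terms of Pb becomes Qs = -46 + 1.2(Pb + 67) = 34.4 + 1.2Pb. Setting this equal to demand: 505 - 3Pb = 34.4 + 1.2Pb, so Pb = 2353/21.
Sellers receive Ps = 2353/21 + 67 = 3760/21; Q' = 505 − 3·(2353/21) = 1182/7.
Buyers' price falls by P* − Pb = 2755/21 − 2353/21 = 134/7; sellers' price rises by Ps − P* = 3760/21 − 2755/21 = 335/7.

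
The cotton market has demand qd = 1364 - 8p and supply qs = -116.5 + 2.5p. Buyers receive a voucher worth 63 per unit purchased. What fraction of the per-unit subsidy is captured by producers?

Producer share = 16/21

Pre-subsidy: 1364 - 8p = -116.5 + 2.5p gives p* = 141, q* = 236.
With the rebate, buyers effectively pay pb = ps − 63, where ps is the price sellers receive.
Demand in terms of ps becomes qd = 1364 − 8(ps − 63) = 1868 - 8ps. Setting this equal to supply: 1868 - 8ps = -116.5 + 2.5ps, so ps = 189.
Buyers pay pb = 189 − 63 = 126; q' = -116.5 + 2.5·189 = 356.
Buyers' price falls by p* − pb = 141 − 126 = 15; sellers' price rises by ps − p* = 189 − 141 = 48.
So producers capture 48/63 = 16/21 of each unit of subsidy.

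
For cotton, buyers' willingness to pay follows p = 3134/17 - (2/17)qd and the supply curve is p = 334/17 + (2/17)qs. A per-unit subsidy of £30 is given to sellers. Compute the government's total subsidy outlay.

Pre-subsidy: 3134/17 - (2/17)q = 334/17 + (2/17)q gives q* = 700 and p* = 102.
With the subsidy, sellers receive ps = pb + 30 for each unit, where pb is the price buyers pay.
On the curves, pb = 3134/17 - (2/17)q and ps = 334/17 + (2/17)q; the wedge ps − pb = 30 gives 334/17 + (2/17)q − (3134/17 - (2/17)q) = 30, so q' = 827.5.
Then pb = 3134/17 − (2/17)·827.5 = 87 and ps = 334/17 + (2/17)·827.5 = 117.
Government outlay = subsidy × quantity = 30 × 827.5 = 24825.

Government cost = £24825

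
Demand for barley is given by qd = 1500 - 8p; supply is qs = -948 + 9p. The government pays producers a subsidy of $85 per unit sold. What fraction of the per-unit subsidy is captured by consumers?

Consumer share = 9/17

Pre-subsidy: 1500 - 8p = -948 + 9p gives p* = 144, q* = 348.
With the subsidy, sellers receive ps = pb + 85 for each unit, where pb is the price buyers pay.
Supply in terms of pb becomes qs = -948 + 9(pb + 85) = -183 + 9pb. Setting this equal to demand: 1500 - 8pb = -183 + 9pb, so pb = 99.
Sellers receive ps = 99 + 85 = 184; q' = 1500 − 8·99 = 708.
Buyers' price falls by p* − pb = 144 − 99 = 45; sellers' price rises by ps − p* = 184 − 144 = 40.
So consumers capture 45/85 = 9/17 of each unit of subsidy.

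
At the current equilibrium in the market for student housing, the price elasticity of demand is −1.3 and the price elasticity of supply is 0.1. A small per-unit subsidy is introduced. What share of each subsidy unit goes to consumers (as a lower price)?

Consumer share = 1/14

For a small subsidy around the equilibrium, the benefit split depends on the relative slopes, which at a point are proportional to the elasticities.
Buyer share = εs/(εs + |εd|) = 0.1/(0.1 + 1.3) = 1/14; seller share = |εd|/(εs + |εd|) = 13/14.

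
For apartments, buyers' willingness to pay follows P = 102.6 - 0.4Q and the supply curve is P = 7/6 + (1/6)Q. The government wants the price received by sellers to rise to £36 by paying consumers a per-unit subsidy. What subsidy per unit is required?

Required subsidy s = £17 per unit

At a seller price of 36, quantity supplied is -7 + 6·36 = 209.
Buyers absorb 209 only when they pay Pb = 102.6 − 0.4·209 = 19.
s = Ps − Pb = 36 − 19 = 17.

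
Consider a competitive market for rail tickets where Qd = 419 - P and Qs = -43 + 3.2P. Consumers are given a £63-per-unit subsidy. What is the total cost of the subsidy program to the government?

Pre-subsidy: 419 - P = -43 + 3.2P gives P* = 110, Q* = 309.
With the rebate, buyers effectively pay Pb = Ps − 63, where Ps is the price sellers receive.
Demand in terms of Ps becomes Qd = 419 − 1(Ps − 63) = 482 - Ps. Setting this equal to supply: 482 - Ps = -43 + 3.2Ps, so Ps = 125.
Buyers pay Pb = 125 − 63 = 62; Q' = -43 + 3.2·125 = 357.
Government outlay = subsidy × quantity = 63 × 357 = 22491.

Government cost = £22491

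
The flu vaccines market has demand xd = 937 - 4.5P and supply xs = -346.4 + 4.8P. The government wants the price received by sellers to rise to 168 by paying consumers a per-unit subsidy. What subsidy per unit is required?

Required subsidy s = 62 per unit

At a seller price of 168, quantity supplied is -346.4 + 4.8·168 = 460.
Buyers absorb 460 only when they pay Pb with 937 − 4.5·Pb = 460, i.e. Pb = 106.
s = Ps − Pb = 168 − 106 = 62.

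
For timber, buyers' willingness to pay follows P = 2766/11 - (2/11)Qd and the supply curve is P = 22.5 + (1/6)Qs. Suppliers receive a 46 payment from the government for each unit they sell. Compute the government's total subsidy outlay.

Pre-subsidy: 2766/11 - (2/11)Q = 22.5 + (1/6)Q gives Q* = 657 and P* = 132.
With the subsidy, sellers receive Ps = Pb + 46 for each unit, where Pb is the price buyers pay.
On the curves, Pb = 2766/11 - (2/11)Q and Ps = 22.5 + (1/6)Q; the wedge Ps − Pb = 46 gives 22.5 + (1/6)Q − (2766/11 - (2/11)Q) = 46, so Q' = 789.
Then Pb = 2766/11 − (2/11)·789 = 108 and Ps = 22.5 + (1/6)·789 = 154.
Government outlay = subsidy × quantity = 46 × 789 = 36294.

Government cost = 36294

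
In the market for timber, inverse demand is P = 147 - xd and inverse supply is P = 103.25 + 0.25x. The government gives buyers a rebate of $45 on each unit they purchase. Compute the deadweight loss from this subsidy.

Deadweight loss = $810

Pre-subsidy: 147 - x = 103.25 + 0.25x gives x* = 35 and P* = 112.
With the rebate, buyers effectively pay Pb = Ps − 45, where Ps is the price sellers receive.
On the curves, Pb = 147 - x and Ps = 103.25 + 0.25x; the wedge Ps − Pb = 45 gives 103.25 + 0.25x − (147 - x) = 45, so x' = 71.
Then Pb = 147 − 1·71 = 76 and Ps = 103.25 + 0.25·71 = 121.
The subsidy expands output by 71 − 35 = 36 past the efficient level; on those units the gap between marginal cost and willingness to pay runs from 0 up to 45.
DWL = ½ × 45 × 36 = 810.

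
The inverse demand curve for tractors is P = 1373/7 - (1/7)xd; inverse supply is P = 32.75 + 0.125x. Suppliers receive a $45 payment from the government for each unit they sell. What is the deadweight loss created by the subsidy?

Deadweight loss = $3780

Pre-subsidy: 1373/7 - (1/7)x = 32.75 + 0.125x gives x* = 610 and P* = 109.
With the subsidy, sellers receive Ps = Pb + 45 for each unit, where Pb is the price buyers pay.
On the curves, Pb = 1373/7 - (1/7)x and Ps = 32.75 + 0.125x; the wedge Ps − Pb = 45 gives 32.75 + 0.125x − (1373/7 - (1/7)x) = 45, so x' = 778.
Then Pb = 1373/7 − (1/7)·778 = 85 and Ps = 32.75 + 0.125·778 = 130.
The subsidy expands output by 778 − 610 = 168 past the efficient level; on those units the gap between marginal cost and willingness to pay runs from 0 up to 45.
DWL = ½ × 45 × 168 = 3780.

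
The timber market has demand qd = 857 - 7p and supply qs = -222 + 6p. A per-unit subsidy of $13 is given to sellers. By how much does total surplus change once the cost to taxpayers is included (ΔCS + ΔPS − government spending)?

Net change in total surplus = -$273

Pre-subsidy: 857 - 7p = -222 + 6p gives p* = 83, q* = 276.
With the subsidy, sellers receive ps = pb + 13 for each unit, where pb is the price buyers pay.
Supply in terms of pb becomes qs = -222 + 6(pb + 13) = -144 + 6pb. Setting this equal to demand: 857 - 7pb = -144 + 6pb, so pb = 77.
Sellers receive ps = 77 + 13 = 90; q' = 857 − 7·77 = 318.
ΔCS = ½(276 + 318)(83 − 77) = 1782; ΔPS = ½(276 + 318)(90 − 83) = 2079.
Government spending = 13 × 318 = 4134.
Net change = 1782 + 2079 − 4134 = -273. The loss equals the DWL triangle ½·13·42.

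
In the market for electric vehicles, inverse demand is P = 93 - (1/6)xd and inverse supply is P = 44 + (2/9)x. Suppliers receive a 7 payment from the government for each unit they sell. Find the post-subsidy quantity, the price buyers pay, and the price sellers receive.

Pre-subsidy: 93 - (1/6)x = 44 + (2/9)x gives x* = 126 and P* = 72.
With the subsidy, sellers receive Ps = Pb + 7 for each unit, where Pb is the price buyers pay.
On the curves, Pb = 93 - (1/6)x and Ps = 44 + (2/9)x; the wedge Ps − Pb = 7 gives 44 + (2/9)x − (93 - (1/6)x) = 7, so x' = 144.
Then Pb = 93 − (1/6)·144 = 69 and Ps = 44 + (2/9)·144 = 76.

x' = 144; buyers pay 69; sellers receive 76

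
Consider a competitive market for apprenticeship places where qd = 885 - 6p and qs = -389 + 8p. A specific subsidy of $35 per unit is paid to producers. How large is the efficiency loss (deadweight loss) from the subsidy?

Deadweight loss = $2100

Pre-subsidy: 885 - 6p = -389 + 8p gives p* = 91, q* = 339.
With the subsidy, sellers receive ps = pb + 35 for each unit, where pb is the price buyers pay.
Supply in terms of pb becomes qs = -389 + 8(pb + 35) = -109 + 8pb. Setting this equal to demand: 885 - 6pb = -109 + 8pb, so pb = 71.
Sellers receive ps = 71 + 35 = 106; q' = 885 − 6·71 = 459.
The subsidy expands output by 459 − 339 = 120 past the efficient level; on those units the gap between marginal cost and willingness to pay runs from 0 up to 35.
DWL = ½ × 35 × 120 = 2100.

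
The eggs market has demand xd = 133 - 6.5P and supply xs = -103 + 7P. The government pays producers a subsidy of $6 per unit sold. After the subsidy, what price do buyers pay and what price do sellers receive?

Buyers pay 388/27; sellers receive 550/27

Pre-subsidy: 133 - 6.5P = -103 + 7P gives P* = 472/27, x* = 523/27.
With the subsidy, sellers receive Ps = Pb + 6 for each unit, where Pb is the price buyers pay.
Supply in terms of Pb becomes xs = -103 + 7(Pb + 6) = -61 + 7Pb. Setting this equal to demand: 133 - 6.5Pb = -61 + 7Pb, so Pb = 388/27.
Sellers receive Ps = 388/27 + 6 = 550/27; x' = 133 − 6.5·(388/27) = 1069/27.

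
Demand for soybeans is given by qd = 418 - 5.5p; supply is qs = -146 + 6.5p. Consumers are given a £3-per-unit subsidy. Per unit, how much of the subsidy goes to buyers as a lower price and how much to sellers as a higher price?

Pre-subsidy: 418 - 5.5p = -146 + 6.5p gives p* = 47, q* = 159.5.
With the rebate, buyers effectively pay pb = ps − 3, where ps is the price sellers receive.
Demand in terms of ps becomes qd = 418 − 5.5(ps − 3) = 434.5 - 5.5ps. Setting this equal to supply: 434.5 - 5.5ps = -146 + 6.5ps, so ps = 48.375.
Buyers pay pb = 48.375 − 3 = 45.375; q' = -146 + 6.5·48.375 = 168.4375.
Buyers' price falls by p* − pb = 47 − 45.375 = 1.625; sellers' price rises by ps − p* = 48.375 − 47 = 1.375.

Buyers gain £1.625 per unit; sellers gain £1.375 per unit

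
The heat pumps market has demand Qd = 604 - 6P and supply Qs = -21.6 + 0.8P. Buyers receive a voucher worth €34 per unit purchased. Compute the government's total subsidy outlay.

Pre-subsidy: 604 - 6P = -21.6 + 0.8P gives P* = 92, Q* = 52.
With the rebate, buyers effectively pay Pb = Ps − 34, where Ps is the price sellers receive.
Demand in terms of Ps becomes Qd = 604 − 6(Ps − 34) = 808 - 6Ps. Setting this equal to supply: 808 - 6Ps = -21.6 + 0.8Ps, so Ps = 122.
Buyers pay Pb = 122 − 34 = 88; Q' = -21.6 + 0.8·122 = 76.
Government outlay = subsidy × quantity = 34 × 76 = 2584.

Government cost = €2584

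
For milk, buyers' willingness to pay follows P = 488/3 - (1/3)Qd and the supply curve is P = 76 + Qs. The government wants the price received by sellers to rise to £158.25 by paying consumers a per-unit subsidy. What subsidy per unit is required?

Required subsidy s = £23 per unit

At a seller price of 158.25, quantity supplied is -76 + 1·158.25 = 82.25.
Buyers absorb 82.25 only when they pay Pb = 488/3 − (1/3)·82.25 = 135.25.
s = Ps − Pb = 158.25 − 135.25 = 23.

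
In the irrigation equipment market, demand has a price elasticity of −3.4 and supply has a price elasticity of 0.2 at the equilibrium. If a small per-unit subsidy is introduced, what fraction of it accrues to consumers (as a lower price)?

Consumer share = 1/18

For a small subsidy around the equilibrium, the benefit split depends on the relative slopes, which at a point are proportional to the elasticities.
Buyer share = εs/(εs + |εd|) = 0.2/(0.2 + 3.4) = 1/18; seller share = |εd|/(εs + |εd|) = 17/18.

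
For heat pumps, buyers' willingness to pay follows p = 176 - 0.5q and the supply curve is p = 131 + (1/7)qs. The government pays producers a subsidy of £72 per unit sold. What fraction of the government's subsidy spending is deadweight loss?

Pre-subsidy: 176 - 0.5q = 131 + (1/7)q gives q* = 70 and p* = 141.
With the subsidy, sellers receive ps = pb + 72 for each unit, where pb is the price buyers pay.
On the curves, pb = 176 - 0.5q and ps = 131 + (1/7)q; the wedge ps − pb = 72 gives 131 + (1/7)q − (176 - 0.5q) = 72, so q' = 182.
Then pb = 176 − 0.5·182 = 85 and ps = 131 + (1/7)·182 = 157.
ΔCS = ½(70 + 182)(141 − 85) = 7056; ΔPS = ½(70 + 182)(157 − 141) = 2016.
Government spending = 72 × 182 = 13104.
DWL = ½ × 72 × (182 − 70) = 4032; fraction = 4032 / 13104 = 4/13.

DWL / government spending = 4/13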